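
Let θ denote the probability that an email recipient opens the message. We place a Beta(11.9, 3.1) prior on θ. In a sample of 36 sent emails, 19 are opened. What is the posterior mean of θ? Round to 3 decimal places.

Posterior mean ≈ 0.606

The binomial likelihood is conjugate to the Beta prior: with 19 successes and 17 failures, the posterior is Beta(11.9+19, 3.1+17) = Beta(30.9, 20.1).
E[θ | data] = 30.9/(30.9+20.1) = 0.606.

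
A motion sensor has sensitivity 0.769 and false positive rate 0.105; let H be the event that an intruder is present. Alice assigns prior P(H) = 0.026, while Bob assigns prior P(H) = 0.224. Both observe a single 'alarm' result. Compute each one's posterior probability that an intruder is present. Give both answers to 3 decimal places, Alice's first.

P('+'|H) = 0.769, P('+'|¬H) = 0.105.
Alice: numerator 0.769·0.026 = 0.019994; evidence = 0.019994+0.105·0.974 = 0.12226; posterior = 0.164.
Bob: numerator 0.769·0.224 = 0.17226; evidence = 0.17226+0.105·0.776 = 0.25374; posterior = 0.679.

Alice: 0.164; Bob: 0.679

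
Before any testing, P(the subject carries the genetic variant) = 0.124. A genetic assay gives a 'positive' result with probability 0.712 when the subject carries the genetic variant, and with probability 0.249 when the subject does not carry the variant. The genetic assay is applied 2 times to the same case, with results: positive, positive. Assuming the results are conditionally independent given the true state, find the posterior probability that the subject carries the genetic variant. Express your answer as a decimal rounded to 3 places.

With H the event that the subject carries the genetic variant, the joint likelihood of the observed sequence is P(data|H) = 0.712·0.712 = 0.50694 and P(data|¬H) = 0.249·0.249 = 0.062001.
Bayes: P(H|data) = 0.124·0.50694 / (0.124·0.50694 + 0.876·0.062001) = 0.062861/0.11717 = 0.5365.

Posterior P(H) ≈ 0.536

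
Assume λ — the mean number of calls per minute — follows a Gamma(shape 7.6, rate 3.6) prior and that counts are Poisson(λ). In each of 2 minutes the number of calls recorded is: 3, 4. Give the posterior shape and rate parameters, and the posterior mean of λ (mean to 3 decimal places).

Posterior: Gamma(shape=14.6, rate=5.6); mean ≈ 2.607

Total count ∑xᵢ = 7 over n = 2 minutes.
Gamma is conjugate to the Poisson likelihood: posterior is Gamma(shape = 7.6+7 = 14.6, rate = 3.6+2 = 5.6).
Posterior mean = shape/rate = 14.6/5.6 = 2.607.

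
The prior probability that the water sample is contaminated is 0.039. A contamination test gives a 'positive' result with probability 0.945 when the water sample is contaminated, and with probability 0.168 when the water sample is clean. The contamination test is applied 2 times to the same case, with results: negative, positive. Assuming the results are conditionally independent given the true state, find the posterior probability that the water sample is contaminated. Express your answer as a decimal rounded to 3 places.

Posterior P(H) ≈ 0.015

With H the event that the water sample is contaminated, the joint likelihood of the observed sequence is P(data|H) = 0.055·0.945 = 0.051975 and P(data|¬H) = 0.832·0.168 = 0.13978.
Bayes: P(H|data) = 0.039·0.051975 / (0.039·0.051975 + 0.961·0.13978) = 0.0020270/0.13635 = 0.0149.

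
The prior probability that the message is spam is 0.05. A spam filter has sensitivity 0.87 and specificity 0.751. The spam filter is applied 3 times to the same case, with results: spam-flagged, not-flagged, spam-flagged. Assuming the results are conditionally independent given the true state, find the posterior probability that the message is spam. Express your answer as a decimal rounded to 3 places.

Let H be the event that the message is spam; start with P(H) = 0.05. P('spam-flagged'|H) = 0.87, P('spam-flagged'|¬H) = 0.249.
Update on result 1 ('spam-flagged'): P(H) ← 0.87·0.0500 / (0.87·0.0500 + 0.249·0.9500) = 0.043500/0.28005 = 0.1553.
Update on result 2 ('not-flagged'): P(H) ← 0.13·0.1553 / (0.13·0.1553 + 0.751·0.8447) = 0.020193/0.65454 = 0.0309.
Update on result 3 ('spam-flagged'): P(H) ← 0.87·0.0309 / (0.87·0.0309 + 0.249·0.9691) = 0.026840/0.26816 = 0.1001.

Posterior P(H) ≈ 0.100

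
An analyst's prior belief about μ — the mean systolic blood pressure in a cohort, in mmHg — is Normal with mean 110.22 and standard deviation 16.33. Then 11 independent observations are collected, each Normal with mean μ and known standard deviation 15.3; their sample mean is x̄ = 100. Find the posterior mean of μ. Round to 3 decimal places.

Prior precision 1/τ₀² = 1/16.33² = 0.00374997; data precision n/σ² = 11/15.3² = 0.0469905.
Posterior precision = 0.00374997 + 0.0469905 = 0.0507404.
Posterior mean = (0.00374997·110.22 + 0.0469905·100) / 0.0507404 = 100.755.

Posterior mean ≈ 100.755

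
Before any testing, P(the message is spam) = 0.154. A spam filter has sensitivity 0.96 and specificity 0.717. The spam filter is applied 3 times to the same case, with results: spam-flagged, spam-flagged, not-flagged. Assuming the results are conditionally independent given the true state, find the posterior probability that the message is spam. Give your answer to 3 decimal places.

Posterior P(H) ≈ 0.105

With H the event that the message is spam, the joint likelihood of the observed sequence is P(data|H) = 0.96·0.96·0.04 = 0.036864 and P(data|¬H) = 0.283·0.283·0.717 = 0.057424.
Bayes: P(H|data) = 0.154·0.036864 / (0.154·0.036864 + 0.846·0.057424) = 0.0056771/0.054258 = 0.1046.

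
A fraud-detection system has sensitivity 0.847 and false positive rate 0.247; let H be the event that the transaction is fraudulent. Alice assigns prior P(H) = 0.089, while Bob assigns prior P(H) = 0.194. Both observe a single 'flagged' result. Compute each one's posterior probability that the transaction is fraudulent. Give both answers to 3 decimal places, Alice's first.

P('+'|H) = 0.847, P('+'|¬H) = 0.247.
Alice: numerator 0.847·0.089 = 0.075383; evidence = 0.075383+0.247·0.911 = 0.30040; posterior = 0.251.
Bob: numerator 0.847·0.194 = 0.16432; evidence = 0.16432+0.247·0.806 = 0.36340; posterior = 0.452.

Alice: 0.251; Bob: 0.452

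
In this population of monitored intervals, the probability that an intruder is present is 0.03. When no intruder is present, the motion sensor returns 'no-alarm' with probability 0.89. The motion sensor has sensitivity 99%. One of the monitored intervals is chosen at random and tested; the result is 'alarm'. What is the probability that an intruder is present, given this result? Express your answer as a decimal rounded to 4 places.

P(H | E) ≈ 0.2177

Write H for 'an intruder is present'. Prior odds H:¬H = 0.03/0.97 = 0.030928. For the 'alarm' outcome, the likelihood ratio is 0.99/0.11 = 9.0000.
Posterior odds = 0.030928 × 9.0000 = 0.27835, so P(H|E) = 0.27835/(1+0.27835) = 0.2177.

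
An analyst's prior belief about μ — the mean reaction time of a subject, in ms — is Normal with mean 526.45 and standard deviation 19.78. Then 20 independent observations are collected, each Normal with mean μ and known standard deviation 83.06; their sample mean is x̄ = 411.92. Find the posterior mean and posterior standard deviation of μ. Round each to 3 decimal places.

Posterior mean ≈ 465.584; posterior SD ≈ 13.540

Prior precision 1/τ₀² = 1/19.78² = 0.00255592; data precision n/σ² = 20/83.06² = 0.00289899.
Posterior precision = 0.00255592 + 0.00289899 = 0.00545491, giving posterior SD = 1/√0.00545491 = 13.540.
Posterior mean = (0.00255592·526.45 + 0.00289899·411.92) / 0.00545491 = 465.584.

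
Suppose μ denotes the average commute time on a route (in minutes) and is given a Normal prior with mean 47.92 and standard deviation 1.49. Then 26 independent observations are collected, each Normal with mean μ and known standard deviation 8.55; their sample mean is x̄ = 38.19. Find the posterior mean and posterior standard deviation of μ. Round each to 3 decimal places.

With known σ, the Normal prior is conjugate. Weight on the data is w = (n/σ²)/(n/σ² + 1/τ₀²) = 0.355665/(0.355665+0.450430) = 0.44122.
Posterior mean = w·x̄ + (1−w)·μ₀ = 0.44122·38.19 + 0.55878·47.92 = 43.627. Posterior variance = 1/(0.355665+0.450430) = 1.24055, so SD = 1.114.

Posterior mean ≈ 43.627; posterior SD ≈ 1.114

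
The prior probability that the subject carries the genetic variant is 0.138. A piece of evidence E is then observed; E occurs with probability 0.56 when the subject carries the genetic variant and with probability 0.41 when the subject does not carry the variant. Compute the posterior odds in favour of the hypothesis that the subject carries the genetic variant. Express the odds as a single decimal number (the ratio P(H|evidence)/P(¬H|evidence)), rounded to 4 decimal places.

Posterior odds ≈ 0.2187

Prior odds = 0.138/(1−0.138) = 0.16009. In log-odds, ln(0.16009) = -1.8320.
Add log likelihood ratio: ln(1.3659) = 0.31178.
Posterior log-odds = -1.5202, so posterior odds = exp(-1.5202) = 0.21866.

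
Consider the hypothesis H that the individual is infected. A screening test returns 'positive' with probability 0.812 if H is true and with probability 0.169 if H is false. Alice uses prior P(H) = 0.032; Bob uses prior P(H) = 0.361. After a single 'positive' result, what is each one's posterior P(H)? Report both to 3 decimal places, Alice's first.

Alice: 0.137; Bob: 0.731

P('+'|H) = 0.812, P('+'|¬H) = 0.169.
Alice: numerator 0.812·0.032 = 0.025984; evidence = 0.025984+0.169·0.968 = 0.18958; posterior = 0.137.
Bob: numerator 0.812·0.361 = 0.29313; evidence = 0.29313+0.169·0.639 = 0.40112; posterior = 0.731.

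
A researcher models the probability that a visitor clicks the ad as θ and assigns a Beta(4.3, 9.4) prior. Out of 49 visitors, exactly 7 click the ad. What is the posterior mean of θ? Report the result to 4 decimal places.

Posterior mean ≈ 0.1802

The binomial likelihood is conjugate to the Beta prior: with 7 successes and 42 failures, the posterior is Beta(4.3+7, 9.4+42) = Beta(11.3, 51.4).
E[θ | data] = 11.3/(11.3+51.4) = 0.1802.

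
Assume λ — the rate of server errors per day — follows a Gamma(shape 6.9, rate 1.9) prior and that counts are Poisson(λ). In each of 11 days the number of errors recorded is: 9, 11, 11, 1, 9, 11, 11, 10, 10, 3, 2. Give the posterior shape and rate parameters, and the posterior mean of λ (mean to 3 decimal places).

Posterior: Gamma(shape=94.9, rate=12.9); mean ≈ 7.357

Total count ∑xᵢ = 88 over n = 11 days.
Gamma is conjugate to the Poisson likelihood: posterior is Gamma(shape = 6.9+88 = 94.9, rate = 1.9+11 = 12.9).
Posterior mean = shape/rate = 94.9/12.9 = 7.357.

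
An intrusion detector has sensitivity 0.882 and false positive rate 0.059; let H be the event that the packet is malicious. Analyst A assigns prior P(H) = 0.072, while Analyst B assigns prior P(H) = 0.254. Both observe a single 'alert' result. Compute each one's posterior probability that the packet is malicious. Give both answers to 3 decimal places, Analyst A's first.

Analyst A: 0.537; Analyst B: 0.836

P('+'|H) = 0.882, P('+'|¬H) = 0.059.
Analyst A: numerator 0.882·0.072 = 0.063504; evidence = 0.063504+0.059·0.928 = 0.11826; posterior = 0.537.
Analyst B: numerator 0.882·0.254 = 0.22403; evidence = 0.22403+0.059·0.746 = 0.26804; posterior = 0.836.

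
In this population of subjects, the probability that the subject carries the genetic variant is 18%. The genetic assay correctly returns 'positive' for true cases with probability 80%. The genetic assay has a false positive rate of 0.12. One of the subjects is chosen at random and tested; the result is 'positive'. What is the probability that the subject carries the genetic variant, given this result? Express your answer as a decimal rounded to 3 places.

P(H | E) ≈ 0.594

Write H for 'the subject carries the genetic variant'. Prior odds H:¬H = 0.18/0.82 = 0.21951. For the 'positive' outcome, the likelihood ratio is 0.8/0.12 = 6.6667.
Posterior odds = 0.21951 × 6.6667 = 1.4634, so P(H|E) = 1.4634/(1+1.4634) = 0.594.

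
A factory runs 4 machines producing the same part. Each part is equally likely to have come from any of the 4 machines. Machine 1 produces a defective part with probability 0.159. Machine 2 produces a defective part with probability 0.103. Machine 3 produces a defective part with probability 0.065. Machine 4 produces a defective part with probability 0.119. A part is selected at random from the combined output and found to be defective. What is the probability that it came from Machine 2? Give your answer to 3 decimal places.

P(defective|M1) = 0.159; P(defective|M2) = 0.103; P(defective|M3) = 0.065; P(defective|M4) = 0.119.
Prior × likelihood for each source: 0.25·0.159=0.03975, 0.25·0.103=0.02575, 0.25·0.065=0.01625, 0.25·0.119=0.02975. Summing gives P(defective) = 0.11150.
P(Machine 2 | defective) = 0.02575 / 0.11150 = 0.231.

Posterior probability ≈ 0.231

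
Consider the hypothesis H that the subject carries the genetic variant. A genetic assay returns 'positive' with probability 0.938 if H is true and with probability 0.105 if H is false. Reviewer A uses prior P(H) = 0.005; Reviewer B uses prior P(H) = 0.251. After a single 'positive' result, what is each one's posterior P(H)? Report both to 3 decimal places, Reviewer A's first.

Reviewer A: 0.043; Reviewer B: 0.750

P('+'|H) = 0.938, P('+'|¬H) = 0.105.
Reviewer A: numerator 0.938·0.005 = 0.0046900; evidence = 0.0046900+0.105·0.995 = 0.10916; posterior = 0.043.
Reviewer B: numerator 0.938·0.251 = 0.23544; evidence = 0.23544+0.105·0.749 = 0.31408; posterior = 0.750.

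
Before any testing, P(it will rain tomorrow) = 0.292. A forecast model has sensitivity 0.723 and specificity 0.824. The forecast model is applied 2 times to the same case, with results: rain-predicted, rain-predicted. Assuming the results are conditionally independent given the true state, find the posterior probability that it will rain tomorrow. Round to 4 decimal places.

Posterior P(H) ≈ 0.8744

With H the event that it will rain tomorrow, the joint likelihood of the observed sequence is P(data|H) = 0.723·0.723 = 0.52273 and P(data|¬H) = 0.176·0.176 = 0.030976.
Bayes: P(H|data) = 0.292·0.52273 / (0.292·0.52273 + 0.708·0.030976) = 0.15264/0.17457 = 0.8744.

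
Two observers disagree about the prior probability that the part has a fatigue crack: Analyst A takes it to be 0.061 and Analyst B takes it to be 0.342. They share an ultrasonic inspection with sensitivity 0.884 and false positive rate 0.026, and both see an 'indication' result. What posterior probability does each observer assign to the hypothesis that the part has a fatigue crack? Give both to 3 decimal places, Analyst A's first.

Analyst A: 0.688; Analyst B: 0.946

P('+'|H) = 0.884, P('+'|¬H) = 0.026.
Analyst A: numerator 0.884·0.061 = 0.053924; evidence = 0.053924+0.026·0.939 = 0.078338; posterior = 0.688.
Analyst B: numerator 0.884·0.342 = 0.30233; evidence = 0.30233+0.026·0.658 = 0.31944; posterior = 0.946.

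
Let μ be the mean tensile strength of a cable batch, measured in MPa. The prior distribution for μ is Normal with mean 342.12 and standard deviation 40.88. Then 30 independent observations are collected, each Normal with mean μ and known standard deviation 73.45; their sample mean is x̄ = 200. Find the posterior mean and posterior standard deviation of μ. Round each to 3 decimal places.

With known σ, the Normal prior is conjugate. Weight on the data is w = (n/σ²)/(n/σ² + 1/τ₀²) = 0.00556080/(0.00556080+0.00059838) = 0.90285.
Posterior mean = w·x̄ + (1−w)·μ₀ = 0.90285·200 + 0.097153·342.12 = 213.807. Posterior variance = 1/(0.00556080+0.00059838) = 162.359, so SD = 12.742.

Posterior mean ≈ 213.807; posterior SD ≈ 12.742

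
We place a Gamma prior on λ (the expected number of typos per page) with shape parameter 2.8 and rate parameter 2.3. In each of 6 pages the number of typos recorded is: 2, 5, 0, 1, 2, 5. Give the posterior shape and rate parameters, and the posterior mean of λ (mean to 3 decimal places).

Posterior: Gamma(shape=17.8, rate=8.3); mean ≈ 2.145

The Poisson likelihood adds the total count to the shape and the number of exposure periods to the rate. Here ∑xᵢ = 15 and n = 6, so shape 2.8→17.8 and rate 2.3→8.3.
E[λ | data] = 17.8/8.3 = 2.145.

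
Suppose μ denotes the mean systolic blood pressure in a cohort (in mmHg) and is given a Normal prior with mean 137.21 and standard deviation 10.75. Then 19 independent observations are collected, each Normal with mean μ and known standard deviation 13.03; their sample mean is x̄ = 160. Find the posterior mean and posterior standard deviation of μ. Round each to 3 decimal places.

Posterior mean ≈ 158.364; posterior SD ≈ 2.880

Prior precision 1/τ₀² = 1/10.75² = 0.00865333; data precision n/σ² = 19/13.03² = 0.111909.
Posterior precision = 0.00865333 + 0.111909 = 0.120562, giving posterior SD = 1/√0.120562 = 2.880.
Posterior mean = (0.00865333·137.21 + 0.111909·160) / 0.120562 = 158.364.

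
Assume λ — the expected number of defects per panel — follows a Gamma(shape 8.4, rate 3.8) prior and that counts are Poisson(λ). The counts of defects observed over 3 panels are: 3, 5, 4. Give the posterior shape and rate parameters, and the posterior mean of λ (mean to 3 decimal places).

Total count ∑xᵢ = 12 over n = 3 panels.
Gamma is conjugate to the Poisson likelihood: posterior is Gamma(shape = 8.4+12 = 20.4, rate = 3.8+3 = 6.8).
Posterior mean = shape/rate = 20.4/6.8 = 3.000.

Posterior: Gamma(shape=20.4, rate=6.8); mean ≈ 3.000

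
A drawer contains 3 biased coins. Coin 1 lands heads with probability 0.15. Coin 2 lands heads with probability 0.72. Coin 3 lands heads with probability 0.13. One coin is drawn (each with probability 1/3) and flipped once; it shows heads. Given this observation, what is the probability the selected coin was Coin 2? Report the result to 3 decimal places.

P(heads|C1) = 0.15; P(heads|C2) = 0.72; P(heads|C3) = 0.13.
Prior × likelihood for each source: 0.333333·0.15=0.05000, 0.333333·0.72=0.2400, 0.333333·0.13=0.04333. Summing gives P(heads) = 0.33333.
P(Coin 2 | heads) = 0.2400 / 0.33333 = 0.720.

Posterior probability ≈ 0.720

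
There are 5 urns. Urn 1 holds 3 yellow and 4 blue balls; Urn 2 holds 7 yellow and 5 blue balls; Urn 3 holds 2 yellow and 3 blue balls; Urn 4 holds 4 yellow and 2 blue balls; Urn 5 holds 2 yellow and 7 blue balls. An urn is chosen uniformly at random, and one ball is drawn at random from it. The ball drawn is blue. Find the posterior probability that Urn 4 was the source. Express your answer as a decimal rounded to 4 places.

Tabulate prior·likelihood by source: [1] prior 0.2, lik 0.5714, product 0.1143; [2] prior 0.2, lik 0.4167, product 0.08333; [3] prior 0.2, lik 0.6, product 0.1200; [4] prior 0.2, lik 0.3333, product 0.06667; [5] prior 0.2, lik 0.7778, product 0.1556.
Normalizing constant = 0.53984; the posterior for Urn 4 is its product over the sum, 0.06667/0.53984 = 0.1235.

Posterior probability ≈ 0.1235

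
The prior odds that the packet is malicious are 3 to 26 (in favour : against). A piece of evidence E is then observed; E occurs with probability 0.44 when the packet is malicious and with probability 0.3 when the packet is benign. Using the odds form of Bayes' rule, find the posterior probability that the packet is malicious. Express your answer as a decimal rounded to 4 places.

Prior odds = 3/26 = 0.11538.
Likelihood ratio for E = 0.44/0.3 = 1.4667.
Posterior odds = prior odds × LR = 0.16923.
Posterior probability = odds/(1+odds) = 0.16923/1.1692 = 0.1447.

Posterior probability ≈ 0.1447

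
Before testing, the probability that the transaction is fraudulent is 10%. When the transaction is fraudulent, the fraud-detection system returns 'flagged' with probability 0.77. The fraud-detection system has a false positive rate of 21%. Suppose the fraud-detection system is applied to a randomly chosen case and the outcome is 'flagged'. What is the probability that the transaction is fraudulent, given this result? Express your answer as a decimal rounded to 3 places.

P(H | E) ≈ 0.289

Write H for 'the transaction is fraudulent'. Prior odds H:¬H = 0.1/0.9 = 0.11111. For the 'flagged' outcome, the likelihood ratio is 0.77/0.21 = 3.6667.
Posterior odds = 0.11111 × 3.6667 = 0.40741, so P(H|E) = 0.40741/(1+0.40741) = 0.289.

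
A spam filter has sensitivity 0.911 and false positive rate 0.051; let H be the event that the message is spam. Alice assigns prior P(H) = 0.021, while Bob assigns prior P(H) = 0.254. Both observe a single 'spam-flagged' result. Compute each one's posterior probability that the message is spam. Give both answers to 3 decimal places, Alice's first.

P('+'|H) = 0.911, P('+'|¬H) = 0.051.
Alice: numerator 0.911·0.021 = 0.019131; evidence = 0.019131+0.051·0.979 = 0.069060; posterior = 0.277.
Bob: numerator 0.911·0.254 = 0.23139; evidence = 0.23139+0.051·0.746 = 0.26944; posterior = 0.859.

Alice: 0.277; Bob: 0.859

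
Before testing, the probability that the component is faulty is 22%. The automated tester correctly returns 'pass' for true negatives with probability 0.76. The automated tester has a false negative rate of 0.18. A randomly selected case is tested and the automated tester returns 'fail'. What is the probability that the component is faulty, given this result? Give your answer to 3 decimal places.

Let H be the event that the component is faulty. P(H) = 0.22, so P(¬H) = 0.78. With E the 'fail' result, P(E|H) = 0.82 and P(E|¬H) = 0.24.
P(E) = 0.82·0.22 + 0.24·0.78 = 0.18040 + 0.18720 = 0.36760.
By Bayes' theorem, P(H|E) = 0.18040 / 0.36760 = 0.491.

P(H | E) ≈ 0.491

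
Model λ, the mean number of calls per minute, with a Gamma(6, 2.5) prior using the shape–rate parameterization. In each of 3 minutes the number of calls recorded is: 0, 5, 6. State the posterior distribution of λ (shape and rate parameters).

Posterior: Gamma(shape=17, rate=5.5)

Total count ∑xᵢ = 11 over n = 3 minutes.
Gamma is conjugate to the Poisson likelihood: posterior is Gamma(shape = 6+11 = 17, rate = 2.5+3 = 5.5).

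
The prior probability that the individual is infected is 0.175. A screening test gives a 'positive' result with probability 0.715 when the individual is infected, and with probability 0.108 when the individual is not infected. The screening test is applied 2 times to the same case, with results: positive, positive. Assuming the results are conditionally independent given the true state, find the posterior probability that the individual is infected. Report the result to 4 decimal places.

Posterior P(H) ≈ 0.9029

Let H be the event that the individual is infected; start with P(H) = 0.175. P('positive'|H) = 0.715, P('positive'|¬H) = 0.108.
Update on result 1 ('positive'): P(H) ← 0.715·0.1750 / (0.715·0.1750 + 0.108·0.8250) = 0.12512/0.21422 = 0.5841.
Update on result 2 ('positive'): P(H) ← 0.715·0.5841 / (0.715·0.5841 + 0.108·0.4159) = 0.41762/0.46254 = 0.9029.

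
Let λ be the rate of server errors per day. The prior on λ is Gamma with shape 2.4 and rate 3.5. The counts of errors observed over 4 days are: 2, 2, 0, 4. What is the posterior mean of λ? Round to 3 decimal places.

Total count ∑xᵢ = 8 over n = 4 days.
Gamma is conjugate to the Poisson likelihood: posterior is Gamma(shape = 2.4+8 = 10.4, rate = 3.5+4 = 7.5).
Posterior mean = shape/rate = 10.4/7.5 = 1.387.

Posterior mean ≈ 1.387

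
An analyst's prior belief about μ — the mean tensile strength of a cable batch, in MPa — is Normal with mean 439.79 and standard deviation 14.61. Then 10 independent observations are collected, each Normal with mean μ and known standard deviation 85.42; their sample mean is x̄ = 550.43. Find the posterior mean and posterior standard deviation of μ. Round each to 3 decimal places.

Prior precision 1/τ₀² = 1/14.61² = 0.00468489; data precision n/σ² = 10/85.42² = 0.00137051.
Posterior precision = 0.00468489 + 0.00137051 = 0.00605540, giving posterior SD = 1/√0.00605540 = 12.851.
Posterior mean = (0.00468489·439.79 + 0.00137051·550.43) / 0.00605540 = 464.831.

Posterior mean ≈ 464.831; posterior SD ≈ 12.851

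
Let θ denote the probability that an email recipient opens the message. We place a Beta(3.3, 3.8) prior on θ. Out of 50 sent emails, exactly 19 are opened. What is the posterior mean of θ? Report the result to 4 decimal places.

The binomial likelihood is conjugate to the Beta prior: with 19 successes and 31 failures, the posterior is Beta(3.3+19, 3.8+31) = Beta(22.3, 34.8).
Posterior mean = α/(α+β) = 22.3/57.1 = 0.3905.

Posterior mean ≈ 0.3905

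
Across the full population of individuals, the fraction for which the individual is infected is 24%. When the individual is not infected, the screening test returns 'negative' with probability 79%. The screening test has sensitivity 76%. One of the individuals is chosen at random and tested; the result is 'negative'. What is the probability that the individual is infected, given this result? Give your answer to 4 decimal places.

P(H | E) ≈ 0.0875

Write H for 'the individual is infected'. Prior odds H:¬H = 0.24/0.76 = 0.31579. For the 'negative' outcome, the likelihood ratio is 0.24/0.79 = 0.30380.
Posterior odds = 0.31579 × 0.30380 = 0.095936, so P(H|E) = 0.095936/(1+0.095936) = 0.0875.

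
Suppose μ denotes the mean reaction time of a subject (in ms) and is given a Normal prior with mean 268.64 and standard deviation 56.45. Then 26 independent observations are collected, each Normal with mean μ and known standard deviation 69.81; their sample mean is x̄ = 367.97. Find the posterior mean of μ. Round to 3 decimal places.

Prior precision 1/τ₀² = 1/56.45² = 0.00031381; data precision n/σ² = 26/69.81² = 0.00533504.
Posterior precision = 0.00031381 + 0.00533504 = 0.00564886.
Posterior mean = (0.00031381·268.64 + 0.00533504·367.97) / 0.00564886 = 362.452.

Posterior mean ≈ 362.452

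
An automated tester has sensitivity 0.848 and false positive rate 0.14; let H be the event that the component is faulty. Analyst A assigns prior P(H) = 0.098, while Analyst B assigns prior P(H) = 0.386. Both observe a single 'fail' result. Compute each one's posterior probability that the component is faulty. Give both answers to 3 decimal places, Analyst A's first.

P('+'|H) = 0.848, P('+'|¬H) = 0.14.
Analyst A: numerator 0.848·0.098 = 0.083104; evidence = 0.083104+0.14·0.902 = 0.20938; posterior = 0.397.
Analyst B: numerator 0.848·0.386 = 0.32733; evidence = 0.32733+0.14·0.614 = 0.41329; posterior = 0.792.

Analyst A: 0.397; Analyst B: 0.792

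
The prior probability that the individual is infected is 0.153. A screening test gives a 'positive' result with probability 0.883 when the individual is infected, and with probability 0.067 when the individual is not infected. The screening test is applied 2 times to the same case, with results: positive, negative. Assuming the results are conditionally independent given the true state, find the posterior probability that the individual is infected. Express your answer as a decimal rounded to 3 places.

Let H be the event that the individual is infected; start with P(H) = 0.153. P('positive'|H) = 0.883, P('positive'|¬H) = 0.067.
Update on result 1 ('positive'): P(H) ← 0.883·0.1530 / (0.883·0.1530 + 0.067·0.8470) = 0.13510/0.19185 = 0.7042.
Update on result 2 ('negative'): P(H) ← 0.117·0.7042 / (0.117·0.7042 + 0.933·0.2958) = 0.082391/0.35837 = 0.2299.

Posterior P(H) ≈ 0.230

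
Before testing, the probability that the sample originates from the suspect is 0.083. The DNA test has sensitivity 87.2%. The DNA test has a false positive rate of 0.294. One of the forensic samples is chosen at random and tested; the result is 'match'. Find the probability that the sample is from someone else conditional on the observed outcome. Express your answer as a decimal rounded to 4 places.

Let H be the event that the sample originates from the suspect. P(H) = 0.083, so P(¬H) = 0.917. With E the 'match' result, P(E|H) = 0.872 and P(E|¬H) = 0.294.
P(E) = 0.872·0.083 + 0.294·0.917 = 0.072376 + 0.26960 = 0.34197.
By Bayes' theorem, P(H|E) = 0.072376 / 0.34197 = 0.2116. Hence P(¬H|E) = 1 − 0.2116 = 0.7884.

P(¬H | E) ≈ 0.7884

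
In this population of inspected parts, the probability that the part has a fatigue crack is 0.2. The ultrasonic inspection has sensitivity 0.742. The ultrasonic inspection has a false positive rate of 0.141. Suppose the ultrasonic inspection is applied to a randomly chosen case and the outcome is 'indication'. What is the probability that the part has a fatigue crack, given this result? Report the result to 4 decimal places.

P(H | E) ≈ 0.5681

Let H be the event that the part has a fatigue crack. P(H) = 0.2, so P(¬H) = 0.8. With E the 'indication' result, P(E|H) = 0.742 and P(E|¬H) = 0.141.
P(E) = 0.742·0.2 + 0.141·0.8 = 0.14840 + 0.11280 = 0.26120.
By Bayes' theorem, P(H|E) = 0.14840 / 0.26120 = 0.5681.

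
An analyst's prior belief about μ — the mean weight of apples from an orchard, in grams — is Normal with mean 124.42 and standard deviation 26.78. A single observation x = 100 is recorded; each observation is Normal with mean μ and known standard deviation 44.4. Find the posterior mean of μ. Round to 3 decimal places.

Prior precision 1/τ₀² = 1/26.78² = 0.00139437; data precision n/σ² = 1/44.4² = 0.00050726.
Posterior precision = 0.00139437 + 0.00050726 = 0.00190164.
Posterior mean = (0.00139437·124.42 + 0.00050726·100) / 0.00190164 = 117.906.

Posterior mean ≈ 117.906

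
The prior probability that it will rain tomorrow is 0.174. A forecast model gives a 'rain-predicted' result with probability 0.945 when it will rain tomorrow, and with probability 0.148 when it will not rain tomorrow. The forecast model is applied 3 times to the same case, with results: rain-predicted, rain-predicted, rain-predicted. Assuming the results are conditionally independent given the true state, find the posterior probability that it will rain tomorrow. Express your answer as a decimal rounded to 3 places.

With H the event that it will rain tomorrow, the joint likelihood of the observed sequence is P(data|H) = 0.945·0.945·0.945 = 0.84391 and P(data|¬H) = 0.148·0.148·0.148 = 0.0032418.
Bayes: P(H|data) = 0.174·0.84391 / (0.174·0.84391 + 0.826·0.0032418) = 0.14684/0.14952 = 0.9821.

Posterior P(H) ≈ 0.982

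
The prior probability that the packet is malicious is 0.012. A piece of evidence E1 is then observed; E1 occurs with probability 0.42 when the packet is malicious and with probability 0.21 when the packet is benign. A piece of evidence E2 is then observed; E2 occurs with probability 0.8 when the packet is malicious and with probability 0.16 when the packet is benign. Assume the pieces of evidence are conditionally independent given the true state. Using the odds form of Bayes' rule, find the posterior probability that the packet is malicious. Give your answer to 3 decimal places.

Posterior probability ≈ 0.108

Prior odds = 0.012/(1−0.012) = 0.012146. In log-odds, ln(0.012146) = -4.4108.
Add log likelihood ratios: ln(2.0000) + ln(5.0000) = 2.3026.
Posterior log-odds = -2.1082, so posterior odds = exp(-2.1082) = 0.12146. Converting, P(H|E) = 0.12146/1.1215 = 0.108.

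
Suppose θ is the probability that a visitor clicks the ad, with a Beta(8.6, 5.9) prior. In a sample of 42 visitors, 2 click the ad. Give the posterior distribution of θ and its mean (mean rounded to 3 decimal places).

The binomial likelihood is conjugate to the Beta prior: with 2 successes and 40 failures, the posterior is Beta(8.6+2, 5.9+40) = Beta(10.6, 45.9).
Posterior mean = α/(α+β) = 10.6/56.5 = 0.188.

Posterior: Beta(10.6, 45.9); mean ≈ 0.188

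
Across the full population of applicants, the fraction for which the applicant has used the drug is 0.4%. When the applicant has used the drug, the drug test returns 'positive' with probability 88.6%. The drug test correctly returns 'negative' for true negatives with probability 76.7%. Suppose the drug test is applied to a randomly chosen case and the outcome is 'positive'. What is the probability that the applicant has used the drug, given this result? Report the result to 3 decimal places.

Let H be the event that the applicant has used the drug. P(H) = 0.004, so P(¬H) = 0.996. With E the 'positive' result, P(E|H) = 0.886 and P(E|¬H) = 0.233.
P(E) = 0.886·0.004 + 0.233·0.996 = 0.0035440 + 0.23207 = 0.23561.
By Bayes' theorem, P(H|E) = 0.0035440 / 0.23561 = 0.015.

P(H | E) ≈ 0.015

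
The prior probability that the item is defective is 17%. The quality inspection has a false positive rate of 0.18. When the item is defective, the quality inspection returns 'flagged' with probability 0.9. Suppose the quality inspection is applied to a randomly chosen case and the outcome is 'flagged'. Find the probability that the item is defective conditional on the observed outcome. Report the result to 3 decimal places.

P(H | E) ≈ 0.506

Let H be the event that the item is defective. P(H) = 0.17, so P(¬H) = 0.83. With E the 'flagged' result, P(E|H) = 0.9 and P(E|¬H) = 0.18.
P(E) = 0.9·0.17 + 0.18·0.83 = 0.15300 + 0.14940 = 0.30240.
By Bayes' theorem, P(H|E) = 0.15300 / 0.30240 = 0.506.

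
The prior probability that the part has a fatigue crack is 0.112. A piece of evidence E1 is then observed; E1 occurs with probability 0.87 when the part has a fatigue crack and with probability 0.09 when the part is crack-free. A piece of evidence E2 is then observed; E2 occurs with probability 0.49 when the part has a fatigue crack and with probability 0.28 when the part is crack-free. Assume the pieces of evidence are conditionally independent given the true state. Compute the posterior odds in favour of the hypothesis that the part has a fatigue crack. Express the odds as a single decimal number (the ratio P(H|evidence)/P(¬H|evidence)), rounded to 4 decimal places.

Prior odds = 0.112/(1−0.112) = 0.12613.
Likelihood ratio for E1 = 0.87/0.09 = 9.6667.
Likelihood ratio for E2 = 0.49/0.28 = 1.7500.
Posterior odds = prior odds × LR₁ × LR₂ = 2.1336.

Posterior odds ≈ 2.1336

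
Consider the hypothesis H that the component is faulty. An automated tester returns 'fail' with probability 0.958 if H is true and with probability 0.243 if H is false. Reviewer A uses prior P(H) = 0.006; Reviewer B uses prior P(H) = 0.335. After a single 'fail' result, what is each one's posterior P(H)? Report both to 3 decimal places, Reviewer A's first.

P('+'|H) = 0.958, P('+'|¬H) = 0.243.
Reviewer A: numerator 0.958·0.006 = 0.0057480; evidence = 0.0057480+0.243·0.994 = 0.24729; posterior = 0.023.
Reviewer B: numerator 0.958·0.335 = 0.32093; evidence = 0.32093+0.243·0.665 = 0.48252; posterior = 0.665.

Reviewer A: 0.023; Reviewer B: 0.665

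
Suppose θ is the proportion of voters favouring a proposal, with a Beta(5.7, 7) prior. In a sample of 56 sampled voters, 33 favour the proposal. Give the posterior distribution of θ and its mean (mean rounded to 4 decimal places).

The binomial likelihood is conjugate to the Beta prior: with 33 successes and 23 failures, the posterior is Beta(5.7+33, 7+23) = Beta(38.7, 30).
E[θ | data] = 38.7/(38.7+30) = 0.5633.

Posterior: Beta(38.7, 30); mean ≈ 0.5633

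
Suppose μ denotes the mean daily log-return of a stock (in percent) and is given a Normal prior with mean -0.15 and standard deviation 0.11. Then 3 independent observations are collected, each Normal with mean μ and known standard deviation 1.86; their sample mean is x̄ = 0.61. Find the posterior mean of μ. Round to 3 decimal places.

Posterior mean ≈ -0.142

Prior precision 1/τ₀² = 1/0.11² = 82.6446; data precision n/σ² = 3/1.86² = 0.867152.
Posterior precision = 82.6446 + 0.867152 = 83.5118.
Posterior mean = (82.6446·-0.15 + 0.867152·0.61) / 83.5118 = -0.142.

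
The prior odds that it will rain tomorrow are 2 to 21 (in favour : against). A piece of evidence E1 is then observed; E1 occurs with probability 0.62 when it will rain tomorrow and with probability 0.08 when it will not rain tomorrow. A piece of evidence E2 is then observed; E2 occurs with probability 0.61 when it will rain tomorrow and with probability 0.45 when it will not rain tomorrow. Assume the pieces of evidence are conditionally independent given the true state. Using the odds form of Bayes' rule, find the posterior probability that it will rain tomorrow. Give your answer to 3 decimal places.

Posterior probability ≈ 0.500

Prior odds = 2/21 = 0.095238.
Likelihood ratio for E1 = 0.62/0.08 = 7.7500.
Likelihood ratio for E2 = 0.61/0.45 = 1.3556.
Posterior odds = prior odds × LR₁ × LR₂ = 1.0005.
Posterior probability = odds/(1+odds) = 1.0005/2.0005 = 0.500.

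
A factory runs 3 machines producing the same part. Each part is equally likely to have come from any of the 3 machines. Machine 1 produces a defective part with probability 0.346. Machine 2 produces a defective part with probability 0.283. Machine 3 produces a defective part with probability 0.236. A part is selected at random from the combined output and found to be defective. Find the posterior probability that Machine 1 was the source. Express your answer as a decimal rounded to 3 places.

Tabulate prior·likelihood by source: [1] prior 0.333333, lik 0.346, product 0.1153; [2] prior 0.333333, lik 0.283, product 0.09433; [3] prior 0.333333, lik 0.236, product 0.07867.
Normalizing constant = 0.28833; the posterior for Machine 1 is its product over the sum, 0.1153/0.28833 = 0.400.

Posterior probability ≈ 0.400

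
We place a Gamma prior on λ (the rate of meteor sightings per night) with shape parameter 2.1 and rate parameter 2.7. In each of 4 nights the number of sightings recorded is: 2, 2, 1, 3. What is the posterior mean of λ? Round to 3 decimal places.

Total count ∑xᵢ = 8 over n = 4 nights.
Gamma is conjugate to the Poisson likelihood: posterior is Gamma(shape = 2.1+8 = 10.1, rate = 2.7+4 = 6.7).
Posterior mean = shape/rate = 10.1/6.7 = 1.507.

Posterior mean ≈ 1.507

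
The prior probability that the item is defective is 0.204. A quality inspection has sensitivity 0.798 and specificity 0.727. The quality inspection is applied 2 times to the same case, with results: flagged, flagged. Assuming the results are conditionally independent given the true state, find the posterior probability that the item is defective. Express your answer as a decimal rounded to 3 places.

With H the event that the item is defective, the joint likelihood of the observed sequence is P(data|H) = 0.798·0.798 = 0.63680 and P(data|¬H) = 0.273·0.273 = 0.074529.
Bayes: P(H|data) = 0.204·0.63680 / (0.204·0.63680 + 0.796·0.074529) = 0.12991/0.18923 = 0.6865.

Posterior P(H) ≈ 0.686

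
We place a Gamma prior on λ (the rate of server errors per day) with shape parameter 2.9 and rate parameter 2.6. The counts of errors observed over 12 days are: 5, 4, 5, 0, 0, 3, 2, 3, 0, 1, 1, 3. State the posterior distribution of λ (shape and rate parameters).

Posterior: Gamma(shape=29.9, rate=14.6)

Total count ∑xᵢ = 27 over n = 12 days.
Gamma is conjugate to the Poisson likelihood: posterior is Gamma(shape = 2.9+27 = 29.9, rate = 2.6+12 = 14.6).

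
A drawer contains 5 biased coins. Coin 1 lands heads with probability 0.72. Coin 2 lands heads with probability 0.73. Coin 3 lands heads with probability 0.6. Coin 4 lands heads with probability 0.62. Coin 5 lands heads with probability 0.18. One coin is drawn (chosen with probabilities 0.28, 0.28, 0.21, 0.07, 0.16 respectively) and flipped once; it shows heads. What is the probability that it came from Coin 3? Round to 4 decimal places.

Tabulate prior·likelihood by source: [1] prior 0.28, lik 0.72, product 0.2016; [2] prior 0.28, lik 0.73, product 0.2044; [3] prior 0.21, lik 0.6, product 0.1260; [4] prior 0.07, lik 0.62, product 0.04340; [5] prior 0.16, lik 0.18, product 0.02880.
Normalizing constant = 0.60420; the posterior for Coin 3 is its product over the sum, 0.1260/0.60420 = 0.2085.

Posterior probability ≈ 0.2085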